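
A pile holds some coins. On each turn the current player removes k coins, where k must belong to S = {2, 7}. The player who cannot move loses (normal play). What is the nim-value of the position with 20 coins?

n :  0  1  2  3  4  5  6  7  8  9 10 11 12 13 14 15 16 17 18 19 20
G :  0  0  1  1  0  0  1  1  2  0  0  1  1  0  0  1  1  2  0  0  1

1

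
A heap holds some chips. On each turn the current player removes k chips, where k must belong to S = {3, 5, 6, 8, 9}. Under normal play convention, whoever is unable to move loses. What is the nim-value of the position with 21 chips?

3

n :  0  1  2  3  4  5  6  7  8  9 10 11 12 13 14 15 16 17 18 19 20 21
G :  0  0  0  1  1  1  2  2  2  3  3  3  0  0  0  1  1  1  2  2  2  3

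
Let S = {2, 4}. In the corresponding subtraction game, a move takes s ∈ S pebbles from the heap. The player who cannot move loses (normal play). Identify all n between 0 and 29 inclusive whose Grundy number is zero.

G(0) = 0
G(1) = mex{} = 0
G(2) = mex{0} = 1
G(3) = mex{0} = 1
G(4) = mex{1,0} = 2
G(5) = mex{1,0} = 2
G(6) = mex{2,1} = 0
G(7) = mex{2,1} = 0
G(8) = mex{0,2} = 1
G(9) = mex{0,2} = 1
G(10) = mex{1,0} = 2
G(11) = mex{1,0} = 2
G(12) = mex{2,1} = 0
G(13) = mex{2,1} = 0
G(14) = mex{0,2} = 1
G(15) = mex{0,2} = 1
G(16) = mex{1,0} = 2
G(17) = mex{1,0} = 2
G(18) = mex{2,1} = 0
G(19) = mex{2,1} = 0
G(20) = mex{0,2} = 1
G(21) = mex{0,2} = 1
G(22) = mex{1,0} = 2
G(23) = mex{1,0} = 2
G(24) = mex{2,1} = 0
G(25) = mex{2,1} = 0
G(26) = mex{0,2} = 1
G(27) = mex{0,2} = 1
G(28) = mex{1,0} = 2
G(29) = mex{1,0} = 2
P-positions are exactly the n with G(n) = 0.

0, 1, 6, 7, 12, 13, 18, 19, 24, 25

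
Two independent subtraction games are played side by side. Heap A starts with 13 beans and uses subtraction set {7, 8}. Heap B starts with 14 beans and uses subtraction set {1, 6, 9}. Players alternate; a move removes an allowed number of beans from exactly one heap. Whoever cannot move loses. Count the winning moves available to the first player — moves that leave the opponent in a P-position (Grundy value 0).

Heap A, S = {7, 8}:
n :  0  1  2  3  4  5  6  7  8  9 10 11 12 13
G :  0  0  0  0  0  0  0  1  1  1  1  1  1  1
G_A(13) = 1.
Heap B, S = {1, 6, 9}:
G(0) = 0
G(1) = mex{0} = 1
G(2) = mex{1} = 0
G(3) = mex{0} = 1
G(4) = mex{1} = 0
G(5) = mex{0} = 1
G(6) = mex{1,0} = 2
G(7) = mex{2,1} = 0
G(8) = mex{0,0} = 1
G(9) = mex{1,1,0} = 2
G(10) = mex{2,0,1} = 3
G(11) = mex{3,1,0} = 2
G(12) = mex{2,2,1} = 0
G(13) = mex{0,0,0} = 1
G(14) = mex{1,1,1} = 0
G_B(14) = 0.
Combined Grundy value = 1 ⊕ 0 = 1.
A winning move leaves total XOR = 0, i.e. changes one component's Grundy value g to g ⊕ X where X is the current total.
Heap A: need g' = 1⊕1 = 0. Options: 13−7→G=0, 13−8→G=0. Hits: 2.
Heap B: need g' = 0⊕1 = 1. Options: 14−1→G=1, 14−6→G=1, 14−9→G=1. Hits: 3.

5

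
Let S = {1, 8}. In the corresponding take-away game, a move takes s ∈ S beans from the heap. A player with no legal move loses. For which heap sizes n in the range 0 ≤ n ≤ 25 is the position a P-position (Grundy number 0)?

0, 2, 4, 6, 9, 11, 13, 15, 18, 20, 22, 24

G(0) = 0
G(1) = mex{0} = 1
G(2) = mex{1} = 0
G(3) = mex{0} = 1
G(4) = mex{1} = 0
G(5) = mex{0} = 1
G(6) = mex{1} = 0
G(7) = mex{0} = 1
G(8) = mex{1,0} = 2
G(9) = mex{2,1} = 0
G(10) = mex{0,0} = 1
G(11) = mex{1,1} = 0
G(12) = mex{0,0} = 1
G(13) = mex{1,1} = 0
G(14) = mex{0,0} = 1
G(15) = mex{1,1} = 0
G(16) = mex{0,2} = 1
G(17) = mex{1,0} = 2
G(18) = mex{2,1} = 0
G(19) = mex{0,0} = 1
G(20) = mex{1,1} = 0
G(21) = mex{0,0} = 1
G(22) = mex{1,1} = 0
G(23) = mex{0,0} = 1
G(24) = mex{1,1} = 0
G(25) = mex{0,2} = 1
P-positions are exactly the n with G(n) = 0.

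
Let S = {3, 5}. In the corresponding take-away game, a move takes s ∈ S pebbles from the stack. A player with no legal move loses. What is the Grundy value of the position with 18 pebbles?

0

n :  0  1  2  3  4  5  6  7  8  9 10 11 12 13 14 15 16 17 18
G :  0  0  0  1  1  1  2  2  0  0  0  1  1  1  2  2  0  0  0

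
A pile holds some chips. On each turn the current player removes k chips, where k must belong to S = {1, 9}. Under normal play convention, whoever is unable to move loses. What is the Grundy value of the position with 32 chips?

0

n :  0  1  2  3  4  5  6  7  8  9 10 11 12 13 14 15 16 17 18 19 20 21 22 23 24 25 26 27 28 29 30 31 32
G :  0  1  0  1  0  1  0  1  0  1  0  1  0  1  0  1  0  1  0  1  0  1  0  1  0  1  0  1  0  1  0  1  0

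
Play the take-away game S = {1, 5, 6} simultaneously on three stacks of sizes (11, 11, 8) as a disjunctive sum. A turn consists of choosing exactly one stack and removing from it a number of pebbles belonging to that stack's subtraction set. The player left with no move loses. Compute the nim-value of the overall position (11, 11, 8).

2

All stacks use S = {1, 5, 6}:
n :  0  1  2  3  4  5  6  7  8  9 10 11
G :  0  1  0  1  0  1  2  3  2  3  2  0
Stack A: G(11) = 0.
Stack B: G(11) = 0.
Stack C: G(8) = 2.
Combined Grundy value = 0 ⊕ 0 ⊕ 2 = 2.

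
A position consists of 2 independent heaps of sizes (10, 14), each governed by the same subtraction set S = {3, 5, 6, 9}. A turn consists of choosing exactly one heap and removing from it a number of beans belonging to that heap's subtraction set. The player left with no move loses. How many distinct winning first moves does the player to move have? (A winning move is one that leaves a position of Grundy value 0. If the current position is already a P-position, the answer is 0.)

All heaps use S = {3, 5, 6, 9}:
G(0) = 0
G(1) = mex{} = 0
G(2) = mex{} = 0
G(3) = mex{0} = 1
G(4) = mex{0} = 1
G(5) = mex{0,0} = 1
G(6) = mex{1,0,0} = 2
G(7) = mex{1,0,0} = 2
G(8) = mex{1,1,0} = 2
G(9) = mex{2,1,1,0} = 3
G(10) = mex{2,1,1,0} = 3
G(11) = mex{2,2,1,0} = 3
G(12) = mex{3,2,2,1} = 0
G(13) = mex{3,2,2,1} = 0
G(14) = mex{3,3,2,1} = 0
Heap A: G(10) = 3.
Heap B: G(14) = 0.
Combined Grundy value = 3 ⊕ 0 = 3.
A winning move leaves total XOR = 0, i.e. changes one component's Grundy value g to g ⊕ X where X is the current total.
Heap A: need g' = 3⊕3 = 0. Options: 10−3→G=2, 10−5→G=1, 10−6→G=1, 10−9→G=0. Hits: 1.
Heap B: need g' = 0⊕3 = 3. Options: 14−3→G=3, 14−5→G=3, 14−6→G=2, 14−9→G=1. Hits: 2.

3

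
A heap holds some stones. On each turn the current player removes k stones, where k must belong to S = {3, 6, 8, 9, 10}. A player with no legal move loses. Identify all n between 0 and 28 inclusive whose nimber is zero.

0, 1, 2, 13, 14, 15, 26, 27, 28

n :  0  1  2  3  4  5  6  7  8  9 10 11 12 13 14 15 16 17 18 19 20 21 22 23 24 25 26 27 28
G :  0  0  0  1  1  1  2  2  2  3  3  3  4  0  0  0  1  1  1  2  2  2  3  3  3  4  0  0  0
P-positions are exactly the n with G(n) = 0.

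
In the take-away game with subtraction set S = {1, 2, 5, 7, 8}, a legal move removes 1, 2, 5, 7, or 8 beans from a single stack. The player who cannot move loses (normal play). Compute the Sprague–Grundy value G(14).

2

n :  0  1  2  3  4  5  6  7  8  9 10 11 12 13 14
G :  0  1  2  0  1  2  0  1  2  0  1  2  0  1  2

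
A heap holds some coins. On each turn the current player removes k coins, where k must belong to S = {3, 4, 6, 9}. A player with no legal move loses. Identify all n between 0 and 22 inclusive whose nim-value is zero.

0, 1, 2, 12, 13, 14

G(0) = 0
G(1) = mex{} = 0
G(2) = mex{} = 0
G(3) = mex{0} = 1
G(4) = mex{0,0} = 1
G(5) = mex{0,0} = 1
G(6) = mex{1,0,0} = 2
G(7) = mex{1,1,0} = 2
G(8) = mex{1,1,0} = 2
G(9) = mex{2,1,1,0} = 3
G(10) = mex{2,2,1,0} = 3
G(11) = mex{2,2,1,0} = 3
G(12) = mex{3,2,2,1} = 0
G(13) = mex{3,3,2,1} = 0
G(14) = mex{3,3,2,1} = 0
G(15) = mex{0,3,3,2} = 1
G(16) = mex{0,0,3,2} = 1
G(17) = mex{0,0,3,2} = 1
G(18) = mex{1,0,0,3} = 2
G(19) = mex{1,1,0,3} = 2
G(20) = mex{1,1,0,3} = 2
G(21) = mex{2,1,1,0} = 3
G(22) = mex{2,2,1,0} = 3
P-positions are exactly the n with G(n) = 0.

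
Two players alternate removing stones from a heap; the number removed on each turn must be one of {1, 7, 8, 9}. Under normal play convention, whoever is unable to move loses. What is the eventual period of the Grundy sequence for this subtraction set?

n :  0  1  2  3  4  5  6  7  8  9 10 11 12 13 14 15 16 17 18 19 20 21 22 23 24 25 26 27 28 29 30 31 32 33
G :  0  1  0  1  0  1  0  1  2  3  2  3  2  3  2  3  0  1  0  1  0  1  0  1  2  3  2  3  2  3  2  3  0  1
G(n+16) = G(n) holds for n = 0,…,8 (a full window of length max(S) = 9), so the sequence is purely periodic with period 16.

16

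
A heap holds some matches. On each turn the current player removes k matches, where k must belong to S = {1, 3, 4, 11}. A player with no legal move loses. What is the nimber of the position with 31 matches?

1

n :  0  1  2  3  4  5  6  7  8  9 10 11 12 13 14 15 16 17 18 19 20 21 22 23 24 25 26 27 28 29 30 31
G :  0  1  0  1  2  3  2  0  1  0  1  2  3  2  0  1  0  1  2  3  2  0  1  0  1  2  3  2  0  1  0  1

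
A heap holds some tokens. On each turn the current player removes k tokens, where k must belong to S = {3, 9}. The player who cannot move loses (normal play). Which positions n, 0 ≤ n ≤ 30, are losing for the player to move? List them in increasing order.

0, 1, 2, 6, 7, 8, 12, 13, 14, 18, 19, 20, 24, 25, 26, 30

n :  0  1  2  3  4  5  6  7  8  9 10 11 12 13 14 15 16 17 18 19 20 21 22 23 24 25 26 27 28 29 30
G :  0  0  0  1  1  1  0  0  0  1  1  1  0  0  0  1  1  1  0  0  0  1  1  1  0  0  0  1  1  1  0
P-positions are exactly the n with G(n) = 0.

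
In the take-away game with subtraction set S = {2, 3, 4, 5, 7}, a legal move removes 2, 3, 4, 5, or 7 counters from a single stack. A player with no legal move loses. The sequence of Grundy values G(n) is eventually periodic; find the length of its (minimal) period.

9

G(0) = 0
G(1) = mex{} = 0
G(2) = mex{0} = 1
G(3) = mex{0,0} = 1
G(4) = mex{1,0,0} = 2
G(5) = mex{1,1,0,0} = 2
G(6) = mex{2,1,1,0} = 3
G(7) = mex{2,2,1,1,0} = 3
G(8) = mex{3,2,2,1,0} = 4
G(9) = mex{3,3,2,2,1} = 0
G(10) = mex{4,3,3,2,1} = 0
G(11) = mex{0,4,3,3,2} = 1
G(12) = mex{0,0,4,3,2} = 1
G(13) = mex{1,0,0,4,3} = 2
G(14) = mex{1,1,0,0,3} = 2
G(15) = mex{2,1,1,0,4} = 3
G(16) = mex{2,2,1,1,0} = 3
G(17) = mex{3,2,2,1,0} = 4
G(18) = mex{3,3,2,2,1} = 0
G(19) = mex{4,3,3,2,1} = 0
G(n+9) = G(n) holds for n = 0,…,6 (a full window of length max(S) = 7), so the sequence is purely periodic with period 9.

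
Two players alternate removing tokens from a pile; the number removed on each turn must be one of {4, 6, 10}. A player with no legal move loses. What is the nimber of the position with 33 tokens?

G(0) = 0
G(1) = mex{} = 0
G(2) = mex{} = 0
G(3) = mex{} = 0
G(4) = mex{0} = 1
G(5) = mex{0} = 1
G(6) = mex{0,0} = 1
G(7) = mex{0,0} = 1
G(8) = mex{1,0} = 2
G(9) = mex{1,0} = 2
G(10) = mex{1,1,0} = 2
G(11) = mex{1,1,0} = 2
G(12) = mex{2,1,0} = 3
G(13) = mex{2,1,0} = 3
G(14) = mex{2,2,1} = 0
G(15) = mex{2,2,1} = 0
G(16) = mex{3,2,1} = 0
G(17) = mex{3,2,1} = 0
G(18) = mex{0,3,2} = 1
G(19) = mex{0,3,2} = 1
G(20) = mex{0,0,2} = 1
G(21) = mex{0,0,2} = 1
G(22) = mex{1,0,3} = 2
G(23) = mex{1,0,3} = 2
G(24) = mex{1,1,0} = 2
G(25) = mex{1,1,0} = 2
G(26) = mex{2,1,0} = 3
G(27) = mex{2,1,0} = 3
G(28) = mex{2,2,1} = 0
G(29) = mex{2,2,1} = 0
G(30) = mex{3,2,1} = 0
G(31) = mex{3,2,1} = 0
G(32) = mex{0,3,2} = 1
G(33) = mex{0,3,2} = 1

1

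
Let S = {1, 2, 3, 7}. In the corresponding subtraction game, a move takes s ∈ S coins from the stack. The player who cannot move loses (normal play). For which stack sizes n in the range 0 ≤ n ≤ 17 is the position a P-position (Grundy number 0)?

0, 4, 8, 12, 16

G(0) = 0
G(1) = mex{0} = 1
G(2) = mex{1,0} = 2
G(3) = mex{2,1,0} = 3
G(4) = mex{3,2,1} = 0
G(5) = mex{0,3,2} = 1
G(6) = mex{1,0,3} = 2
G(7) = mex{2,1,0,0} = 3
G(8) = mex{3,2,1,1} = 0
G(9) = mex{0,3,2,2} = 1
G(10) = mex{1,0,3,3} = 2
G(11) = mex{2,1,0,0} = 3
G(12) = mex{3,2,1,1} = 0
G(13) = mex{0,3,2,2} = 1
G(14) = mex{1,0,3,3} = 2
G(15) = mex{2,1,0,0} = 3
G(16) = mex{3,2,1,1} = 0
G(17) = mex{0,3,2,2} = 1
P-positions are exactly the n with G(n) = 0.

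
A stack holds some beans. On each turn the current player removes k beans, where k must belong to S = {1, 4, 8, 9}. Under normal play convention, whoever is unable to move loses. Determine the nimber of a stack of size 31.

2

n :  0  1  2  3  4  5  6  7  8  9 10 11 12 13 14 15 16 17 18 19 20 21 22 23 24 25 26 27 28 29 30 31
G :  0  1  0  1  2  0  1  0  1  2  3  2  0  1  2  3  2  0  1  0  1  2  0  1  0  1  2  3  2  0  1  2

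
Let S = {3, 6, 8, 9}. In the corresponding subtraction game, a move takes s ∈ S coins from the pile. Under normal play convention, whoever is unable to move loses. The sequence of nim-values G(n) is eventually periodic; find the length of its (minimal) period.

n :  0  1  2  3  4  5  6  7  8  9 10 11 12 13 14 15 16 17 18 19 20 21 22 23 24 25
G :  0  0  0  1  1  1  2  2  2  3  3  3  0  0  0  1  1  1  2  2  2  3  3  3  0  0
G(n+12) = G(n) holds for n = 0,…,8 (a full window of length max(S) = 9), so the sequence is purely periodic with period 12.

12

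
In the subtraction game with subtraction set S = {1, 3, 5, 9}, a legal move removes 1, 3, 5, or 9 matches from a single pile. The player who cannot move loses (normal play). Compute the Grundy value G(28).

0

G(0) = 0
G(1) = mex{0} = 1
G(2) = mex{1} = 0
G(3) = mex{0,0} = 1
G(4) = mex{1,1} = 0
G(5) = mex{0,0,0} = 1
G(6) = mex{1,1,1} = 0
G(7) = mex{0,0,0} = 1
G(8) = mex{1,1,1} = 0
G(9) = mex{0,0,0,0} = 1
G(10) = mex{1,1,1,1} = 0
G(11) = mex{0,0,0,0} = 1
G(12) = mex{1,1,1,1} = 0
G(13) = mex{0,0,0,0} = 1
G(14) = mex{1,1,1,1} = 0
G(15) = mex{0,0,0,0} = 1
G(16) = mex{1,1,1,1} = 0
G(17) = mex{0,0,0,0} = 1
G(18) = mex{1,1,1,1} = 0
G(19) = mex{0,0,0,0} = 1
G(20) = mex{1,1,1,1} = 0
G(21) = mex{0,0,0,0} = 1
G(22) = mex{1,1,1,1} = 0
G(23) = mex{0,0,0,0} = 1
G(24) = mex{1,1,1,1} = 0
G(25) = mex{0,0,0,0} = 1
G(26) = mex{1,1,1,1} = 0
G(27) = mex{0,0,0,0} = 1
G(28) = mex{1,1,1,1} = 0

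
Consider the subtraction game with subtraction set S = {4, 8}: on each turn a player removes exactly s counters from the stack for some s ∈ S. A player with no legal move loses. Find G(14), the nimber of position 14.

n :  0  1  2  3  4  5  6  7  8  9 10 11 12 13 14
G :  0  0  0  0  1  1  1  1  2  2  2  2  0  0  0

0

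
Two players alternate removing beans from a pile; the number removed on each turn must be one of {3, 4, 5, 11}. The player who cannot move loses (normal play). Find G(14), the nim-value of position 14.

2

n :  0  1  2  3  4  5  6  7  8  9 10 11 12 13 14
G :  0  0  0  1  1  1  2  2  0  0  0  1  1  1  2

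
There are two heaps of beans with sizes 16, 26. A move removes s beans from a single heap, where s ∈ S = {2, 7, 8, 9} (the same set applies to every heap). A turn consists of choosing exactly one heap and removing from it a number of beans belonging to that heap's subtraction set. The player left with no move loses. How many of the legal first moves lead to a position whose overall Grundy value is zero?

2

All heaps use S = {2, 7, 8, 9}:
G(0) = 0
G(1) = mex{} = 0
G(2) = mex{0} = 1
G(3) = mex{0} = 1
G(4) = mex{1} = 0
G(5) = mex{1} = 0
G(6) = mex{0} = 1
G(7) = mex{0,0} = 1
G(8) = mex{1,0,0} = 2
G(9) = mex{1,1,0,0} = 2
G(10) = mex{2,1,1,0} = 3
G(11) = mex{2,0,1,1} = 3
G(12) = mex{3,0,0,1} = 2
G(13) = mex{3,1,0,0} = 2
G(14) = mex{2,1,1,0} = 3
G(15) = mex{2,2,1,1} = 0
G(16) = mex{3,2,2,1} = 0
G(17) = mex{0,3,2,2} = 1
G(18) = mex{0,3,3,2} = 1
G(19) = mex{1,2,3,3} = 0
G(20) = mex{1,2,2,3} = 0
G(21) = mex{0,3,2,2} = 1
G(22) = mex{0,0,3,2} = 1
G(23) = mex{1,0,0,3} = 2
G(24) = mex{1,1,0,0} = 2
G(25) = mex{2,1,1,0} = 3
G(26) = mex{2,0,1,1} = 3
Heap A: G(16) = 0.
Heap B: G(26) = 3.
Combined Grundy value = 0 ⊕ 3 = 3.
A winning move leaves total XOR = 0, i.e. changes one component's Grundy value g to g ⊕ X where X is the current total.
Heap A: need g' = 0⊕3 = 3. Options: 16−2→G=3, 16−7→G=2, 16−8→G=2, 16−9→G=1. Hits: 1.
Heap B: need g' = 3⊕3 = 0. Options: 26−2→G=2, 26−7→G=0, 26−8→G=1, 26−9→G=1. Hits: 1.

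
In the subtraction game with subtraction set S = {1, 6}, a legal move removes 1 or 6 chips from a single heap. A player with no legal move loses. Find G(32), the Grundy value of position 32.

0

n :  0  1  2  3  4  5  6  7  8  9 10 11 12 13 14 15 16 17 18 19 20 21 22 23 24 25 26 27 28 29 30 31 32
G :  0  1  0  1  0  1  2  0  1  0  1  0  1  2  0  1  0  1  0  1  2  0  1  0  1  0  1  2  0  1  0  1  0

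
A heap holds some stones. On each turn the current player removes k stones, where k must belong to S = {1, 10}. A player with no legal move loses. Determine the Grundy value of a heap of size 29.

n :  0  1  2  3  4  5  6  7  8  9 10 11 12 13 14 15 16 17 18 19 20 21 22 23 24 25 26 27 28 29
G :  0  1  0  1  0  1  0  1  0  1  2  0  1  0  1  0  1  0  1  0  1  2  0  1  0  1  0  1  0  1

1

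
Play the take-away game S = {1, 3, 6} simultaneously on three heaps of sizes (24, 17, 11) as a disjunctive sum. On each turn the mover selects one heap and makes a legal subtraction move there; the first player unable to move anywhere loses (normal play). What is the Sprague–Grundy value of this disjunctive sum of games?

All heaps use S = {1, 3, 6}:
n :  0  1  2  3  4  5  6  7  8  9 10 11 12 13 14 15 16 17 18 19 20 21 22 23 24
G :  0  1  0  1  0  1  2  3  2  0  1  0  1  0  1  2  3  2  0  1  0  1  0  1  2
Heap A: G(24) = 2.
Heap B: G(17) = 2.
Heap C: G(11) = 0.
Combined Grundy value = 2 ⊕ 2 ⊕ 0 = 0.

0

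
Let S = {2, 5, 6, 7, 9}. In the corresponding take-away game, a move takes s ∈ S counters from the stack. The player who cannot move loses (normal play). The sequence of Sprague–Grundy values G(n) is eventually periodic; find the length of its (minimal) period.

n :  0  1  2  3  4  5  6  7  8  9 10 11 12 13 14 15 16 17 18 19 20 21 22 23 24 25 26 27 28 29 30 31 32 33 34 35 36 37 38 39 40 41 42 43 44 45 46 47 48 49 50 51 52 53
G :  0  0  1  1  0  2  1  3  2  2  3  3  0  4  1  0  0  1  1  2  2  3  3  2  4  3  0  0  1  1  0  2  1  3  2  2  3  3  0  4  1  0  0  1  1  2  2  3  3  2  4  3  0  0
G(n+26) = G(n) holds for n = 0,…,8 (a full window of length max(S) = 9), so the sequence is purely periodic with period 26.

26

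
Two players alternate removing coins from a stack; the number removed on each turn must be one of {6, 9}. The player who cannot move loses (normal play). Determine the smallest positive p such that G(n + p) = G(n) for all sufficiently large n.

n :  0  1  2  3  4  5  6  7  8  9 10 11 12 13 14 15 16 17 18 19 20 21 22 23 24 25 26 27 28 29 30 31
G :  0  0  0  0  0  0  1  1  1  1  1  1  2  2  2  0  0  0  0  0  0  1  1  1  1  1  1  2  2  2  0  0
G(n+15) = G(n) holds for n = 0,…,8 (a full window of length max(S) = 9), so the sequence is purely periodic with period 15.

15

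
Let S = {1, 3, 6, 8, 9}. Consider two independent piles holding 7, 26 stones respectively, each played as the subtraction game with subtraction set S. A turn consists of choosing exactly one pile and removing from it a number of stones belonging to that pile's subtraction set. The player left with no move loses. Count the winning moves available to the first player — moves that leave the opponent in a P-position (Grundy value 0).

2

All piles use S = {1, 3, 6, 8, 9}:
n :  0  1  2  3  4  5  6  7  8  9 10 11 12 13 14 15 16 17 18 19 20 21 22 23 24 25 26
G :  0  1  0  1  0  1  2  3  2  3  2  3  4  5  0  1  0  1  0  1  2  3  2  3  2  3  4
Pile A: G(7) = 3.
Pile B: G(26) = 4.
Combined Grundy value = 3 ⊕ 4 = 7.
A winning move leaves total XOR = 0, i.e. changes one component's Grundy value g to g ⊕ X where X is the current total.
Pile A: need g' = 3⊕7 = 4. Options: 7−1→G=2, 7−3→G=0, 7−6→G=1. Hits: 0.
Pile B: need g' = 4⊕7 = 3. Options: 26−1→G=3, 26−3→G=3, 26−6→G=2, 26−8→G=0, 26−9→G=1. Hits: 2.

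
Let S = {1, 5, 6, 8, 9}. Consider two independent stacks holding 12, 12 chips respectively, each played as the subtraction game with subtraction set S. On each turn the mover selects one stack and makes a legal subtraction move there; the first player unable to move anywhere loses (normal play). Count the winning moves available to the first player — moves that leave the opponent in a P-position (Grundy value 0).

0

All stacks use S = {1, 5, 6, 8, 9}:
G(0) = 0
G(1) = mex{0} = 1
G(2) = mex{1} = 0
G(3) = mex{0} = 1
G(4) = mex{1} = 0
G(5) = mex{0,0} = 1
G(6) = mex{1,1,0} = 2
G(7) = mex{2,0,1} = 3
G(8) = mex{3,1,0,0} = 2
G(9) = mex{2,0,1,1,0} = 3
G(10) = mex{3,1,0,0,1} = 2
G(11) = mex{2,2,1,1,0} = 3
G(12) = mex{3,3,2,0,1} = 4
Stack A: G(12) = 4.
Stack B: G(12) = 4.
Combined Grundy value = 4 ⊕ 4 = 0.
A winning move leaves total XOR = 0, i.e. changes one component's Grundy value g to g ⊕ X where X is the current total.
Stack A: target g' = 4⊕0 = 4, but every legal move changes the Grundy value (mex property), so 0 moves.
Stack B: target g' = 4⊕0 = 4, but every legal move changes the Grundy value (mex property), so 0 moves.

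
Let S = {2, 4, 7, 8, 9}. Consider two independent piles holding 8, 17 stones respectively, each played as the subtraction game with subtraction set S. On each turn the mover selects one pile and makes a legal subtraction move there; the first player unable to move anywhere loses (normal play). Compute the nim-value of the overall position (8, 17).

1

All piles use S = {2, 4, 7, 8, 9}:
G(0) = 0
G(1) = mex{} = 0
G(2) = mex{0} = 1
G(3) = mex{0} = 1
G(4) = mex{1,0} = 2
G(5) = mex{1,0} = 2
G(6) = mex{2,1} = 0
G(7) = mex{2,1,0} = 3
G(8) = mex{0,2,0,0} = 1
G(9) = mex{3,2,1,0,0} = 4
G(10) = mex{1,0,1,1,0} = 2
G(11) = mex{4,3,2,1,1} = 0
G(12) = mex{2,1,2,2,1} = 0
G(13) = mex{0,4,0,2,2} = 1
G(14) = mex{0,2,3,0,2} = 1
G(15) = mex{1,0,1,3,0} = 2
G(16) = mex{1,0,4,1,3} = 2
G(17) = mex{2,1,2,4,1} = 0
Pile A: G(8) = 1.
Pile B: G(17) = 0.
Combined Grundy value = 1 ⊕ 0 = 1.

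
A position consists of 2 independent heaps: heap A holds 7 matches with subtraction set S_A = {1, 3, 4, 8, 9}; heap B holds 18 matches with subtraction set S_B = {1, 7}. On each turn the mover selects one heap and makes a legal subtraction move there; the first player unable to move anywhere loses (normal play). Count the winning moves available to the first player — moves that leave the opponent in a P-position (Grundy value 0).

0

Heap A, S = {1, 3, 4, 8, 9}:
n : 0 1 2 3 4 5 6 7
G : 0 1 0 1 2 3 2 0
G_A(7) = 0.
Heap B, S = {1, 7}:
n :  0  1  2  3  4  5  6  7  8  9 10 11 12 13 14 15 16 17 18
G :  0  1  0  1  0  1  0  1  0  1  0  1  0  1  0  1  0  1  0
G_B(18) = 0.
Combined Grundy value = 0 ⊕ 0 = 0.
A winning move leaves total XOR = 0, i.e. changes one component's Grundy value g to g ⊕ X where X is the current total.
Heap A: target g' = 0⊕0 = 0, but every legal move changes the Grundy value (mex property), so 0 moves.
Heap B: target g' = 0⊕0 = 0, but every legal move changes the Grundy value (mex property), so 0 moves.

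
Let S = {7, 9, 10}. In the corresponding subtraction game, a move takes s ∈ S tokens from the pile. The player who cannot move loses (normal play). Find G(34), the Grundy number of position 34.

0

G(0) = 0
G(1) = mex{} = 0
G(2) = mex{} = 0
G(3) = mex{} = 0
G(4) = mex{} = 0
G(5) = mex{} = 0
G(6) = mex{} = 0
G(7) = mex{0} = 1
G(8) = mex{0} = 1
G(9) = mex{0,0} = 1
G(10) = mex{0,0,0} = 1
G(11) = mex{0,0,0} = 1
G(12) = mex{0,0,0} = 1
G(13) = mex{0,0,0} = 1
G(14) = mex{1,0,0} = 2
G(15) = mex{1,0,0} = 2
G(16) = mex{1,1,0} = 2
G(17) = mex{1,1,1} = 0
G(18) = mex{1,1,1} = 0
G(19) = mex{1,1,1} = 0
G(20) = mex{1,1,1} = 0
G(21) = mex{2,1,1} = 0
G(22) = mex{2,1,1} = 0
G(23) = mex{2,2,1} = 0
G(24) = mex{0,2,2} = 1
G(25) = mex{0,2,2} = 1
G(26) = mex{0,0,2} = 1
G(27) = mex{0,0,0} = 1
G(28) = mex{0,0,0} = 1
G(29) = mex{0,0,0} = 1
G(30) = mex{0,0,0} = 1
G(31) = mex{1,0,0} = 2
G(32) = mex{1,0,0} = 2
G(33) = mex{1,1,0} = 2
G(34) = mex{1,1,1} = 0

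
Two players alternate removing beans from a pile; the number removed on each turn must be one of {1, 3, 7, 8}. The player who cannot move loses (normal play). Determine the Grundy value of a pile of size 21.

0

n :  0  1  2  3  4  5  6  7  8  9 10 11 12 13 14 15 16 17 18 19 20 21
G :  0  1  0  1  0  1  0  1  2  3  2  3  2  3  2  0  1  0  1  0  1  0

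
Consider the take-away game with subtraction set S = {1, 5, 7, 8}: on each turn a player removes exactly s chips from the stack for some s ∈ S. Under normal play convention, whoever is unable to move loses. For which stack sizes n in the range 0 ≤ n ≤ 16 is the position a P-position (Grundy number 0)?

n :  0  1  2  3  4  5  6  7  8  9 10 11 12 13 14 15 16
G :  0  1  0  1  0  1  0  1  2  3  2  3  2  3  2  0  1
P-positions are exactly the n with G(n) = 0.

0, 2, 4, 6, 15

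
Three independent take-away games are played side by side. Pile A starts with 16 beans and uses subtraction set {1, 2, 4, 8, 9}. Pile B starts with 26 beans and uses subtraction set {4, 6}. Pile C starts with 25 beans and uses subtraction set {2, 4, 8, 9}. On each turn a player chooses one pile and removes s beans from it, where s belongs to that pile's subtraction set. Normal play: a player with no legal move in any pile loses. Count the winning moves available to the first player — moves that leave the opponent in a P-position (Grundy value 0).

5

Pile A, S = {1, 2, 4, 8, 9}:
n :  0  1  2  3  4  5  6  7  8  9 10 11 12 13 14 15 16
G :  0  1  2  0  1  2  0  1  2  3  4  5  3  0  1  2  0
G_A(16) = 0.
Pile B, S = {4, 6}:
G(0) = 0
G(1) = mex{} = 0
G(2) = mex{} = 0
G(3) = mex{} = 0
G(4) = mex{0} = 1
G(5) = mex{0} = 1
G(6) = mex{0,0} = 1
G(7) = mex{0,0} = 1
G(8) = mex{1,0} = 2
G(9) = mex{1,0} = 2
G(10) = mex{1,1} = 0
G(11) = mex{1,1} = 0
G(12) = mex{2,1} = 0
G(13) = mex{2,1} = 0
G(14) = mex{0,2} = 1
G(15) = mex{0,2} = 1
G(16) = mex{0,0} = 1
G(17) = mex{0,0} = 1
G(18) = mex{1,0} = 2
G(19) = mex{1,0} = 2
G(20) = mex{1,1} = 0
G(21) = mex{1,1} = 0
G(22) = mex{2,1} = 0
G(23) = mex{2,1} = 0
G(24) = mex{0,2} = 1
G(25) = mex{0,2} = 1
G(26) = mex{0,0} = 1
G_B(26) = 1.
Pile C, S = {2, 4, 8, 9}:
G(0) = 0
G(1) = mex{} = 0
G(2) = mex{0} = 1
G(3) = mex{0} = 1
G(4) = mex{1,0} = 2
G(5) = mex{1,0} = 2
G(6) = mex{2,1} = 0
G(7) = mex{2,1} = 0
G(8) = mex{0,2,0} = 1
G(9) = mex{0,2,0,0} = 1
G(10) = mex{1,0,1,0} = 2
G(11) = mex{1,0,1,1} = 2
G(12) = mex{2,1,2,1} = 0
G(13) = mex{2,1,2,2} = 0
G(14) = mex{0,2,0,2} = 1
G(15) = mex{0,2,0,0} = 1
G(16) = mex{1,0,1,0} = 2
G(17) = mex{1,0,1,1} = 2
G(18) = mex{2,1,2,1} = 0
G(19) = mex{2,1,2,2} = 0
G(20) = mex{0,2,0,2} = 1
G(21) = mex{0,2,0,0} = 1
G(22) = mex{1,0,1,0} = 2
G(23) = mex{1,0,1,1} = 2
G(24) = mex{2,1,2,1} = 0
G(25) = mex{2,1,2,2} = 0
G_C(25) = 0.
Combined Grundy value = 0 ⊕ 1 ⊕ 0 = 1.
A winning move leaves total XOR = 0, i.e. changes one component's Grundy value g to g ⊕ X where X is the current total.
Pile A: need g' = 0⊕1 = 1. Options: 16−1→G=2, 16−2→G=1, 16−4→G=3, 16−8→G=2, 16−9→G=1. Hits: 2.
Pile B: need g' = 1⊕1 = 0. Options: 26−4→G=0, 26−6→G=0. Hits: 2.
Pile C: need g' = 0⊕1 = 1. Options: 25−2→G=2, 25−4→G=1, 25−8→G=2, 25−9→G=2. Hits: 1.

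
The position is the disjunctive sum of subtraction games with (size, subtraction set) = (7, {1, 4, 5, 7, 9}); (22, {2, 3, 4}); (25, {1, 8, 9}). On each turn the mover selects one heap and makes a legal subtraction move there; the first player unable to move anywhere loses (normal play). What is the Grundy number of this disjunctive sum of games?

2

Heap A, S = {1, 4, 5, 7, 9}:
G(0) = 0
G(1) = mex{0} = 1
G(2) = mex{1} = 0
G(3) = mex{0} = 1
G(4) = mex{1,0} = 2
G(5) = mex{2,1,0} = 3
G(6) = mex{3,0,1} = 2
G(7) = mex{2,1,0,0} = 3
G_A(7) = 3.
Heap B, S = {2, 3, 4}:
G(0) = 0
G(1) = mex{} = 0
G(2) = mex{0} = 1
G(3) = mex{0,0} = 1
G(4) = mex{1,0,0} = 2
G(5) = mex{1,1,0} = 2
G(6) = mex{2,1,1} = 0
G(7) = mex{2,2,1} = 0
G(8) = mex{0,2,2} = 1
G(9) = mex{0,0,2} = 1
G(10) = mex{1,0,0} = 2
G(11) = mex{1,1,0} = 2
G(12) = mex{2,1,1} = 0
G(13) = mex{2,2,1} = 0
G(14) = mex{0,2,2} = 1
G(15) = mex{0,0,2} = 1
G(16) = mex{1,0,0} = 2
G(17) = mex{1,1,0} = 2
G(18) = mex{2,1,1} = 0
G(19) = mex{2,2,1} = 0
G(20) = mex{0,2,2} = 1
G(21) = mex{0,0,2} = 1
G(22) = mex{1,0,0} = 2
G_B(22) = 2.
Heap C, S = {1, 8, 9}:
G(0) = 0
G(1) = mex{0} = 1
G(2) = mex{1} = 0
G(3) = mex{0} = 1
G(4) = mex{1} = 0
G(5) = mex{0} = 1
G(6) = mex{1} = 0
G(7) = mex{0} = 1
G(8) = mex{1,0} = 2
G(9) = mex{2,1,0} = 3
G(10) = mex{3,0,1} = 2
G(11) = mex{2,1,0} = 3
G(12) = mex{3,0,1} = 2
G(13) = mex{2,1,0} = 3
G(14) = mex{3,0,1} = 2
G(15) = mex{2,1,0} = 3
G(16) = mex{3,2,1} = 0
G(17) = mex{0,3,2} = 1
G(18) = mex{1,2,3} = 0
G(19) = mex{0,3,2} = 1
G(20) = mex{1,2,3} = 0
G(21) = mex{0,3,2} = 1
G(22) = mex{1,2,3} = 0
G(23) = mex{0,3,2} = 1
G(24) = mex{1,0,3} = 2
G(25) = mex{2,1,0} = 3
G_C(25) = 3.
Combined Grundy value = 3 ⊕ 2 ⊕ 3 = 2.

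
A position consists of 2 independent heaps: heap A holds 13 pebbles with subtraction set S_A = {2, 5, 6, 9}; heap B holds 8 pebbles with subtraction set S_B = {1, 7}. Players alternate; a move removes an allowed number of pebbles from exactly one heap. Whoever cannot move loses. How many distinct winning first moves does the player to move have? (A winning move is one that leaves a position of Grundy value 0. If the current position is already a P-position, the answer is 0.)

5

Heap A, S = {2, 5, 6, 9}:
G(0) = 0
G(1) = mex{} = 0
G(2) = mex{0} = 1
G(3) = mex{0} = 1
G(4) = mex{1} = 0
G(5) = mex{1,0} = 2
G(6) = mex{0,0,0} = 1
G(7) = mex{2,1,0} = 3
G(8) = mex{1,1,1} = 0
G(9) = mex{3,0,1,0} = 2
G(10) = mex{0,2,0,0} = 1
G(11) = mex{2,1,2,1} = 0
G(12) = mex{1,3,1,1} = 0
G(13) = mex{0,0,3,0} = 1
G_A(13) = 1.
Heap B, S = {1, 7}:
G(0) = 0
G(1) = mex{0} = 1
G(2) = mex{1} = 0
G(3) = mex{0} = 1
G(4) = mex{1} = 0
G(5) = mex{0} = 1
G(6) = mex{1} = 0
G(7) = mex{0,0} = 1
G(8) = mex{1,1} = 0
G_B(8) = 0.
Combined Grundy value = 1 ⊕ 0 = 1.
A winning move leaves total XOR = 0, i.e. changes one component's Grundy value g to g ⊕ X where X is the current total.
Heap A: need g' = 1⊕1 = 0. Options: 13−2→G=0, 13−5→G=0, 13−6→G=3, 13−9→G=0. Hits: 3.
Heap B: need g' = 0⊕1 = 1. Options: 8−1→G=1, 8−7→G=1. Hits: 2.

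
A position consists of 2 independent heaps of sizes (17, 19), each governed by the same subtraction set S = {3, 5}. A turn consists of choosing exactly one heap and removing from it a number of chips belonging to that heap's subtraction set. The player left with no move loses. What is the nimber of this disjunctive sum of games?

1

All heaps use S = {3, 5}:
n :  0  1  2  3  4  5  6  7  8  9 10 11 12 13 14 15 16 17 18 19
G :  0  0  0  1  1  1  2  2  0  0  0  1  1  1  2  2  0  0  0  1
Heap A: G(17) = 0.
Heap B: G(19) = 1.
Combined Grundy value = 0 ⊕ 1 = 1.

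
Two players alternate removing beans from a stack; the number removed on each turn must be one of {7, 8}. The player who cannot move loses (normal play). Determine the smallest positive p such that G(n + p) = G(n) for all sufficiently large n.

15

G(0) = 0
G(1) = mex{} = 0
G(2) = mex{} = 0
G(3) = mex{} = 0
G(4) = mex{} = 0
G(5) = mex{} = 0
G(6) = mex{} = 0
G(7) = mex{0} = 1
G(8) = mex{0,0} = 1
G(9) = mex{0,0} = 1
G(10) = mex{0,0} = 1
G(11) = mex{0,0} = 1
G(12) = mex{0,0} = 1
G(13) = mex{0,0} = 1
G(14) = mex{1,0} = 2
G(15) = mex{1,1} = 0
G(16) = mex{1,1} = 0
G(17) = mex{1,1} = 0
G(18) = mex{1,1} = 0
G(19) = mex{1,1} = 0
G(20) = mex{1,1} = 0
G(21) = mex{2,1} = 0
G(22) = mex{0,2} = 1
G(23) = mex{0,0} = 1
G(24) = mex{0,0} = 1
G(25) = mex{0,0} = 1
G(26) = mex{0,0} = 1
G(27) = mex{0,0} = 1
G(28) = mex{0,0} = 1
G(29) = mex{1,0} = 2
G(30) = mex{1,1} = 0
G(31) = mex{1,1} = 0
G(n+15) = G(n) holds for n = 0,…,7 (a full window of length max(S) = 8), so the sequence is purely periodic with period 15.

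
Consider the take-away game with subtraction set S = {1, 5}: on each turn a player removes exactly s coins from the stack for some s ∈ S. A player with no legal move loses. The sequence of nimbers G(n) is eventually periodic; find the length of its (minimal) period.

n :  0  1  2  3  4  5  6  7  8  9 10 11 12 13 14
G :  0  1  0  1  0  1  0  1  0  1  0  1  0  1  0
G(n+2) = G(n) holds for n = 0,…,4 (a full window of length max(S) = 5), so the sequence is purely periodic with period 2.

2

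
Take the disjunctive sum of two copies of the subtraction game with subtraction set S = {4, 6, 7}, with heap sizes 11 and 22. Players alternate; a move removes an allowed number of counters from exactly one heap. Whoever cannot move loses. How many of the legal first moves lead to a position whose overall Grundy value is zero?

All heaps use S = {4, 6, 7}:
G(0) = 0
G(1) = mex{} = 0
G(2) = mex{} = 0
G(3) = mex{} = 0
G(4) = mex{0} = 1
G(5) = mex{0} = 1
G(6) = mex{0,0} = 1
G(7) = mex{0,0,0} = 1
G(8) = mex{1,0,0} = 2
G(9) = mex{1,0,0} = 2
G(10) = mex{1,1,0} = 2
G(11) = mex{1,1,1} = 0
G(12) = mex{2,1,1} = 0
G(13) = mex{2,1,1} = 0
G(14) = mex{2,2,1} = 0
G(15) = mex{0,2,2} = 1
G(16) = mex{0,2,2} = 1
G(17) = mex{0,0,2} = 1
G(18) = mex{0,0,0} = 1
G(19) = mex{1,0,0} = 2
G(20) = mex{1,0,0} = 2
G(21) = mex{1,1,0} = 2
G(22) = mex{1,1,1} = 0
Heap A: G(11) = 0.
Heap B: G(22) = 0.
Combined Grundy value = 0 ⊕ 0 = 0.
A winning move leaves total XOR = 0, i.e. changes one component's Grundy value g to g ⊕ X where X is the current total.
Heap A: target g' = 0⊕0 = 0, but every legal move changes the Grundy value (mex property), so 0 moves.
Heap B: target g' = 0⊕0 = 0, but every legal move changes the Grundy value (mex property), so 0 moves.

0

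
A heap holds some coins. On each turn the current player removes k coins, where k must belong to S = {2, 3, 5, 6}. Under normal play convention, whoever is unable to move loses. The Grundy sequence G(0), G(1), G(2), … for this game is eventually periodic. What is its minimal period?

8

n :  0  1  2  3  4  5  6  7  8  9 10 11 12 13 14 15 16 17
G :  0  0  1  1  2  2  3  3  0  0  1  1  2  2  3  3  0  0
G(n+8) = G(n) holds for n = 0,…,5 (a full window of length max(S) = 6), so the sequence is purely periodic with period 8.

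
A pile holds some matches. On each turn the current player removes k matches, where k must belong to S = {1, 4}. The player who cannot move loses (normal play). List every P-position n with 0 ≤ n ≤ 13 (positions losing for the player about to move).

G(0) = 0
G(1) = mex{0} = 1
G(2) = mex{1} = 0
G(3) = mex{0} = 1
G(4) = mex{1,0} = 2
G(5) = mex{2,1} = 0
G(6) = mex{0,0} = 1
G(7) = mex{1,1} = 0
G(8) = mex{0,2} = 1
G(9) = mex{1,0} = 2
G(10) = mex{2,1} = 0
G(11) = mex{0,0} = 1
G(12) = mex{1,1} = 0
G(13) = mex{0,2} = 1
P-positions are exactly the n with G(n) = 0.

0, 2, 5, 7, 10, 12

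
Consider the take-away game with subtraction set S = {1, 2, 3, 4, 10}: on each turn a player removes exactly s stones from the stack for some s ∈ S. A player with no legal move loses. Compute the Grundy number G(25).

G(0) = 0
G(1) = mex{0} = 1
G(2) = mex{1,0} = 2
G(3) = mex{2,1,0} = 3
G(4) = mex{3,2,1,0} = 4
G(5) = mex{4,3,2,1} = 0
G(6) = mex{0,4,3,2} = 1
G(7) = mex{1,0,4,3} = 2
G(8) = mex{2,1,0,4} = 3
G(9) = mex{3,2,1,0} = 4
G(10) = mex{4,3,2,1,0} = 5
G(11) = mex{5,4,3,2,1} = 0
G(12) = mex{0,5,4,3,2} = 1
G(13) = mex{1,0,5,4,3} = 2
G(14) = mex{2,1,0,5,4} = 3
G(15) = mex{3,2,1,0,0} = 4
G(16) = mex{4,3,2,1,1} = 0
G(17) = mex{0,4,3,2,2} = 1
G(18) = mex{1,0,4,3,3} = 2
G(19) = mex{2,1,0,4,4} = 3
G(20) = mex{3,2,1,0,5} = 4
G(21) = mex{4,3,2,1,0} = 5
G(22) = mex{5,4,3,2,1} = 0
G(23) = mex{0,5,4,3,2} = 1
G(24) = mex{1,0,5,4,3} = 2
G(25) = mex{2,1,0,5,4} = 3

3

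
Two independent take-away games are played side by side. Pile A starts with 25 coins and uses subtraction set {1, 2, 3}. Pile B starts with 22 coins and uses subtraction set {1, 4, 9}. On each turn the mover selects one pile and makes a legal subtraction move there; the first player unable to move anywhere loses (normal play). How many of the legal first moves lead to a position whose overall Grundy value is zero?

4

Pile A, S = {1, 2, 3}:
G(0) = 0
G(1) = mex{0} = 1
G(2) = mex{1,0} = 2
G(3) = mex{2,1,0} = 3
G(4) = mex{3,2,1} = 0
G(5) = mex{0,3,2} = 1
G(6) = mex{1,0,3} = 2
G(7) = mex{2,1,0} = 3
G(8) = mex{3,2,1} = 0
G(9) = mex{0,3,2} = 1
G(10) = mex{1,0,3} = 2
G(11) = mex{2,1,0} = 3
G(12) = mex{3,2,1} = 0
G(13) = mex{0,3,2} = 1
G(14) = mex{1,0,3} = 2
G(15) = mex{2,1,0} = 3
G(16) = mex{3,2,1} = 0
G(17) = mex{0,3,2} = 1
G(18) = mex{1,0,3} = 2
G(19) = mex{2,1,0} = 3
G(20) = mex{3,2,1} = 0
G(21) = mex{0,3,2} = 1
G(22) = mex{1,0,3} = 2
G(23) = mex{2,1,0} = 3
G(24) = mex{3,2,1} = 0
G(25) = mex{0,3,2} = 1
G_A(25) = 1.
Pile B, S = {1, 4, 9}:
G(0) = 0
G(1) = mex{0} = 1
G(2) = mex{1} = 0
G(3) = mex{0} = 1
G(4) = mex{1,0} = 2
G(5) = mex{2,1} = 0
G(6) = mex{0,0} = 1
G(7) = mex{1,1} = 0
G(8) = mex{0,2} = 1
G(9) = mex{1,0,0} = 2
G(10) = mex{2,1,1} = 0
G(11) = mex{0,0,0} = 1
G(12) = mex{1,1,1} = 0
G(13) = mex{0,2,2} = 1
G(14) = mex{1,0,0} = 2
G(15) = mex{2,1,1} = 0
G(16) = mex{0,0,0} = 1
G(17) = mex{1,1,1} = 0
G(18) = mex{0,2,2} = 1
G(19) = mex{1,0,0} = 2
G(20) = mex{2,1,1} = 0
G(21) = mex{0,0,0} = 1
G(22) = mex{1,1,1} = 0
G_B(22) = 0.
Combined Grundy value = 1 ⊕ 0 = 1.
A winning move leaves total XOR = 0, i.e. changes one component's Grundy value g to g ⊕ X where X is the current total.
Pile A: need g' = 1⊕1 = 0. Options: 25−1→G=0, 25−2→G=3, 25−3→G=2. Hits: 1.
Pile B: need g' = 0⊕1 = 1. Options: 22−1→G=1, 22−4→G=1, 22−9→G=1. Hits: 3.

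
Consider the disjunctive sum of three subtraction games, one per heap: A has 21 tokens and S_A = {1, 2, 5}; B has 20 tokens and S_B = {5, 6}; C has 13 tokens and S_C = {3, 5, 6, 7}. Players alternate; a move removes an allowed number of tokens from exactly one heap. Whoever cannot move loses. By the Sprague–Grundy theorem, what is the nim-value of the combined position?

Heap A, S = {1, 2, 5}:
n :  0  1  2  3  4  5  6  7  8  9 10 11 12 13 14 15 16 17 18 19 20 21
G :  0  1  2  0  1  2  0  1  2  0  1  2  0  1  2  0  1  2  0  1  2  0
G_A(21) = 0.
Heap B, S = {5, 6}:
G(0) = 0
G(1) = mex{} = 0
G(2) = mex{} = 0
G(3) = mex{} = 0
G(4) = mex{} = 0
G(5) = mex{0} = 1
G(6) = mex{0,0} = 1
G(7) = mex{0,0} = 1
G(8) = mex{0,0} = 1
G(9) = mex{0,0} = 1
G(10) = mex{1,0} = 2
G(11) = mex{1,1} = 0
G(12) = mex{1,1} = 0
G(13) = mex{1,1} = 0
G(14) = mex{1,1} = 0
G(15) = mex{2,1} = 0
G(16) = mex{0,2} = 1
G(17) = mex{0,0} = 1
G(18) = mex{0,0} = 1
G(19) = mex{0,0} = 1
G(20) = mex{0,0} = 1
G_B(20) = 1.
Heap C, S = {3, 5, 6, 7}:
G(0) = 0
G(1) = mex{} = 0
G(2) = mex{} = 0
G(3) = mex{0} = 1
G(4) = mex{0} = 1
G(5) = mex{0,0} = 1
G(6) = mex{1,0,0} = 2
G(7) = mex{1,0,0,0} = 2
G(8) = mex{1,1,0,0} = 2
G(9) = mex{2,1,1,0} = 3
G(10) = mex{2,1,1,1} = 0
G(11) = mex{2,2,1,1} = 0
G(12) = mex{3,2,2,1} = 0
G(13) = mex{0,2,2,2} = 1
G_C(13) = 1.
Combined Grundy value = 0 ⊕ 1 ⊕ 1 = 0.

0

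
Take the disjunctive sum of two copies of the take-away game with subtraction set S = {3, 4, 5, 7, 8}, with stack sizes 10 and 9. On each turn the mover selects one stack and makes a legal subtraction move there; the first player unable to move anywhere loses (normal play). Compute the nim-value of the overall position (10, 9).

All stacks use S = {3, 4, 5, 7, 8}:
n :  0  1  2  3  4  5  6  7  8  9 10
G :  0  0  0  1  1  1  2  2  2  3  3
Stack A: G(10) = 3.
Stack B: G(9) = 3.
Combined Grundy value = 3 ⊕ 3 = 0.

0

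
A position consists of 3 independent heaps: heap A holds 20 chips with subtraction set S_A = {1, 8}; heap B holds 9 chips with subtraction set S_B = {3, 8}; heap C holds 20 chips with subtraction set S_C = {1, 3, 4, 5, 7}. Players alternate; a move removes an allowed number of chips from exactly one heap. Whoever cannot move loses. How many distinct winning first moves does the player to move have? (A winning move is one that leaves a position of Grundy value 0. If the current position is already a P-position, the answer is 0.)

Heap A, S = {1, 8}:
G(0) = 0
G(1) = mex{0} = 1
G(2) = mex{1} = 0
G(3) = mex{0} = 1
G(4) = mex{1} = 0
G(5) = mex{0} = 1
G(6) = mex{1} = 0
G(7) = mex{0} = 1
G(8) = mex{1,0} = 2
G(9) = mex{2,1} = 0
G(10) = mex{0,0} = 1
G(11) = mex{1,1} = 0
G(12) = mex{0,0} = 1
G(13) = mex{1,1} = 0
G(14) = mex{0,0} = 1
G(15) = mex{1,1} = 0
G(16) = mex{0,2} = 1
G(17) = mex{1,0} = 2
G(18) = mex{2,1} = 0
G(19) = mex{0,0} = 1
G(20) = mex{1,1} = 0
G_A(20) = 0.
Heap B, S = {3, 8}:
n : 0 1 2 3 4 5 6 7 8 9
G : 0 0 0 1 1 1 0 0 2 1
G_B(9) = 1.
Heap C, S = {1, 3, 4, 5, 7}:
n :  0  1  2  3  4  5  6  7  8  9 10 11 12 13 14 15 16 17 18 19 20
G :  0  1  0  1  2  3  2  3  0  1  0  1  2  3  2  3  0  1  0  1  2
G_C(20) = 2.
Combined Grundy value = 0 ⊕ 1 ⊕ 2 = 3.
A winning move leaves total XOR = 0, i.e. changes one component's Grundy value g to g ⊕ X where X is the current total.
Heap A: need g' = 0⊕3 = 3. Options: 20−1→G=1, 20−8→G=1. Hits: 0.
Heap B: need g' = 1⊕3 = 2. Options: 9−3→G=0, 9−8→G=0. Hits: 0.
Heap C: need g' = 2⊕3 = 1. Options: 20−1→G=1, 20−3→G=1, 20−4→G=0, 20−5→G=3, 20−7→G=3. Hits: 2.

2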